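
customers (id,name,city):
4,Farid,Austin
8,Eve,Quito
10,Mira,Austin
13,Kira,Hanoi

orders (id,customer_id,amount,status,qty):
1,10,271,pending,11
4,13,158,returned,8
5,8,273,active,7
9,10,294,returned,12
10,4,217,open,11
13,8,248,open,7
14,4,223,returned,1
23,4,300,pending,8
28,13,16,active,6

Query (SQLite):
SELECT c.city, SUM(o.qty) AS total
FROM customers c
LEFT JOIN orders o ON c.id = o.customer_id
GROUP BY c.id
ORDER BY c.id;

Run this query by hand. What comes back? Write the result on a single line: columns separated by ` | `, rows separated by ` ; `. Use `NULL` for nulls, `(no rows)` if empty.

LEFT JOIN keeps every customers row; unmatched ones get NULL for orders columns.
Group by customers.id and compute SUM(o.qty). SUM over an all-NULL group is NULL.
  4: ids {10, 14, 23} → SUM(o.qty)=20
  8: ids {5, 13} → SUM(o.qty)=14
  10: ids {1, 9} → SUM(o.qty)=23
  13: ids {4, 28} → SUM(o.qty)=14

Austin | 20 ; Quito | 14 ; Austin | 23 ; Hanoi | 14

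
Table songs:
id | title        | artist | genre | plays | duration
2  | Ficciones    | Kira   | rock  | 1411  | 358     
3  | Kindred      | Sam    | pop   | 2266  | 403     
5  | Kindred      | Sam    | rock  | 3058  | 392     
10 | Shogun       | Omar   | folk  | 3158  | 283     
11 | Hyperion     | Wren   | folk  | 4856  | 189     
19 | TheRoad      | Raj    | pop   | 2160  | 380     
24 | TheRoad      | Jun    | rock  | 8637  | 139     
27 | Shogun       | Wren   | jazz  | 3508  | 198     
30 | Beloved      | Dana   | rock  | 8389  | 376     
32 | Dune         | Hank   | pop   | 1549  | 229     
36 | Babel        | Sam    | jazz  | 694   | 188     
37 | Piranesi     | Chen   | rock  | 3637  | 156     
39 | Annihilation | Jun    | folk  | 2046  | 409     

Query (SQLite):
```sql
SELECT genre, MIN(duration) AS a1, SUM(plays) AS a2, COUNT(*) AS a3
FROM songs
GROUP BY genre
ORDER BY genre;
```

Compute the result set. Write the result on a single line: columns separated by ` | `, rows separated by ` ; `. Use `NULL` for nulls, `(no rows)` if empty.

folk | 189 | 10060 | 3 ; jazz | 188 | 4202 | 2 ; pop | 229 | 5975 | 3 ; rock | 139 | 25132 | 5

Group songs by genre.
Per group compute: MIN(duration), SUM(plays), COUNT(*).
  folk: ids {10, 11, 39} → MIN(duration)=189, SUM(plays)=10060, COUNT(*)=3
  jazz: ids {27, 36} → MIN(duration)=188, SUM(plays)=4202, COUNT(*)=2
  pop: ids {3, 19, 32} → MIN(duration)=229, SUM(plays)=5975, COUNT(*)=3
  rock: ids {2, 5, 24, 30, 37} → MIN(duration)=139, SUM(plays)=25132, COUNT(*)=5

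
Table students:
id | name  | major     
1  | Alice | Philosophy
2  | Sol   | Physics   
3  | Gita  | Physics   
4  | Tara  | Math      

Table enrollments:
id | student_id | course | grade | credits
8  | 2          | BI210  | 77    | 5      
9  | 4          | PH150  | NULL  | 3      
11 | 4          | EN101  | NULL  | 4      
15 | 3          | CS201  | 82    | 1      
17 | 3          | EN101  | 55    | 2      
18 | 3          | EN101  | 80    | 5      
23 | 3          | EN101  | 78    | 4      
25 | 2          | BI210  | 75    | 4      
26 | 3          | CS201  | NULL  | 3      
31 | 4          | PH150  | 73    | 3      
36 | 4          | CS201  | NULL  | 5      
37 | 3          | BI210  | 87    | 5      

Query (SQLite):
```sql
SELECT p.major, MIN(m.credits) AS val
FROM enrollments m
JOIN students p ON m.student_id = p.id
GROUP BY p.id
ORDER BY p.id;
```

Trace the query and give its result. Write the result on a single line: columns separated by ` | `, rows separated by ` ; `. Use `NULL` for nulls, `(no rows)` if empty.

Physics | 4 ; Physics | 1 ; Math | 3

Join each enrollments row to its students via student_id.
Group joined rows by students.id; compute MIN(m.credits) per group.
  2: ids {8, 25} → MIN(m.credits)=4
  3: ids {15, 17, 18, 23, 26, 37} → MIN(m.credits)=1
  4: ids {9, 11, 31, 36} → MIN(m.credits)=3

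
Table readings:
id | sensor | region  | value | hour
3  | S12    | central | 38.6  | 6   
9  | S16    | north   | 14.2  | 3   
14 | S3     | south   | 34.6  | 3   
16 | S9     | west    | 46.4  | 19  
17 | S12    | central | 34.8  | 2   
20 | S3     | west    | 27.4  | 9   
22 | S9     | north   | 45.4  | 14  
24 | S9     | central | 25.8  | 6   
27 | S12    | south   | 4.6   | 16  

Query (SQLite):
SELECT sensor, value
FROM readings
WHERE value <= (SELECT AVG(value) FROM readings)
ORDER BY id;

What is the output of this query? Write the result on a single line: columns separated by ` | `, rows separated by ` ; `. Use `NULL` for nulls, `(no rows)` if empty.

Scalar subquery: AVG(value) over all readings rows = 30.2 (≈; comparison uses full precision).
Keep rows where value <= that value.

S16 | 14.2 ; S3 | 27.4 ; S9 | 25.8 ; S12 | 4.6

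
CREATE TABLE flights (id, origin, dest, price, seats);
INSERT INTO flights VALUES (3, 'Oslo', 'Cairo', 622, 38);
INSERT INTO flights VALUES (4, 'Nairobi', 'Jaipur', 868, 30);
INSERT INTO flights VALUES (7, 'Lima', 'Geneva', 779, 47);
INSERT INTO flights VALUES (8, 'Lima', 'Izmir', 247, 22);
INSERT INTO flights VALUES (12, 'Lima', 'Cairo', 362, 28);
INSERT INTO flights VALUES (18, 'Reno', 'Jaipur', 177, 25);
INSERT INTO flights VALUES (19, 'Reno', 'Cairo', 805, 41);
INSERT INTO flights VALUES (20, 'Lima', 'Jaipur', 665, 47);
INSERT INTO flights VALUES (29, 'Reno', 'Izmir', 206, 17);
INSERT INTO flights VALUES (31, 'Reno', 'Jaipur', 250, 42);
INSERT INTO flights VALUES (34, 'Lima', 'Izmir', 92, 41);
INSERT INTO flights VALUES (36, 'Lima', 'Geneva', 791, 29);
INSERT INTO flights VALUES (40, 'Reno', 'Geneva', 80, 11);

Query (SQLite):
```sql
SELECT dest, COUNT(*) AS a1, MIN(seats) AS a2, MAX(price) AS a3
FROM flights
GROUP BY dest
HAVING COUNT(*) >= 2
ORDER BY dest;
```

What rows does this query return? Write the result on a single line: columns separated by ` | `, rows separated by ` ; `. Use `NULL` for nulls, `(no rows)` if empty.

Cairo | 3 | 28 | 805 ; Geneva | 3 | 11 | 791 ; Izmir | 3 | 17 | 247 ; Jaipur | 4 | 25 | 868

Group flights by dest.
Per group compute: COUNT(*), MIN(seats), MAX(price).
HAVING: drop groups with fewer than 2 rows.
  Cairo: ids {3, 12, 19} → COUNT(*)=3, MIN(seats)=28, MAX(price)=805
  Geneva: ids {7, 36, 40} → COUNT(*)=3, MIN(seats)=11, MAX(price)=791
  Izmir: ids {8, 29, 34} → COUNT(*)=3, MIN(seats)=17, MAX(price)=247
  Jaipur: ids {4, 18, 20, 31} → COUNT(*)=4, MIN(seats)=25, MAX(price)=868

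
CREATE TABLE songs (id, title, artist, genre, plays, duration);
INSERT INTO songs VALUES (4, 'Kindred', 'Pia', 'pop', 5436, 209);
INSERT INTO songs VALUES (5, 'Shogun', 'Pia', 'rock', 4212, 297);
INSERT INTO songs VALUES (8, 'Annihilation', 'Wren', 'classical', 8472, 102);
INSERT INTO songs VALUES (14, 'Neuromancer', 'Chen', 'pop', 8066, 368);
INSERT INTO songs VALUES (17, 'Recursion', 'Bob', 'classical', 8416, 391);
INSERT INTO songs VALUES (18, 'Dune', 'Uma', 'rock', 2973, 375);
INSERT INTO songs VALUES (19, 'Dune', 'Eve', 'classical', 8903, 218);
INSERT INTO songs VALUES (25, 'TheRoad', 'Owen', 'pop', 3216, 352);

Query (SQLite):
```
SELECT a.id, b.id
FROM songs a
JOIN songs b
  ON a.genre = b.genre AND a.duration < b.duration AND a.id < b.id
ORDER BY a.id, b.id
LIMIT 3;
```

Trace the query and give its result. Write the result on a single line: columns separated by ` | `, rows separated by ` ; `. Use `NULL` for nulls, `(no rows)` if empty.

Pairs (a,b) with same genre, a.duration < b.duration, a.id < b.id.
genre groups: classical:{8,17,19} pop:{4,14,25} rock:{5,18}
Ordered by (a.id, b.id); first 3.

4 | 14 ; 4 | 25 ; 5 | 18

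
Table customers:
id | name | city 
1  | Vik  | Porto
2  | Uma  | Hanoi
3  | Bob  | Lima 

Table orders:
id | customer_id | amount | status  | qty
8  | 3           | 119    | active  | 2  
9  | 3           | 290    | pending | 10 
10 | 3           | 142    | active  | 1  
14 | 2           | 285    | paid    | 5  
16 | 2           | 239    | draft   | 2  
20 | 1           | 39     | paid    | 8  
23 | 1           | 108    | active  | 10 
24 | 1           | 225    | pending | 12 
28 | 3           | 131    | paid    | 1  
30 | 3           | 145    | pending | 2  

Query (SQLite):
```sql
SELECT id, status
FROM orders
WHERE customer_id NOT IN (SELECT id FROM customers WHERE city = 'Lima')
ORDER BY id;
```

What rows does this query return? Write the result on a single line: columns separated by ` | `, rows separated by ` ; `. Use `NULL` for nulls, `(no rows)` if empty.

14 | paid ; 16 | draft ; 20 | paid ; 23 | active ; 24 | pending

Inner query: customers.id where city = 'Lima'.
Outer: keep orders rows whose customer_id is not in that set.
Inner query → {3}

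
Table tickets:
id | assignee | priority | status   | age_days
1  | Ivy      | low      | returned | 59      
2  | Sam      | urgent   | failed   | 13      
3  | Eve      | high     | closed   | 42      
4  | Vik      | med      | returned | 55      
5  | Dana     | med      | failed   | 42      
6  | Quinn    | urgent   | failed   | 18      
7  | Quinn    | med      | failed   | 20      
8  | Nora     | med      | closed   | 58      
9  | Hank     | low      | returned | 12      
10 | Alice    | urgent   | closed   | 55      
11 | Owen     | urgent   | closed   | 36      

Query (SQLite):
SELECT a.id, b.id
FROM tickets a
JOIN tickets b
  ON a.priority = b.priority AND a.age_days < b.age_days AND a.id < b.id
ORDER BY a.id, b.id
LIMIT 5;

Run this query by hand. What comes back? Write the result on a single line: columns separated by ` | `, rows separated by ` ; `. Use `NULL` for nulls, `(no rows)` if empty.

2 | 6 ; 2 | 10 ; 2 | 11 ; 4 | 8 ; 5 | 8

Pairs (a,b) with same priority, a.age_days < b.age_days, a.id < b.id.
priority groups: high:{3} low:{1,9} med:{4,5,7,8} urgent:{2,6,10,11}
Ordered by (a.id, b.id); first 5.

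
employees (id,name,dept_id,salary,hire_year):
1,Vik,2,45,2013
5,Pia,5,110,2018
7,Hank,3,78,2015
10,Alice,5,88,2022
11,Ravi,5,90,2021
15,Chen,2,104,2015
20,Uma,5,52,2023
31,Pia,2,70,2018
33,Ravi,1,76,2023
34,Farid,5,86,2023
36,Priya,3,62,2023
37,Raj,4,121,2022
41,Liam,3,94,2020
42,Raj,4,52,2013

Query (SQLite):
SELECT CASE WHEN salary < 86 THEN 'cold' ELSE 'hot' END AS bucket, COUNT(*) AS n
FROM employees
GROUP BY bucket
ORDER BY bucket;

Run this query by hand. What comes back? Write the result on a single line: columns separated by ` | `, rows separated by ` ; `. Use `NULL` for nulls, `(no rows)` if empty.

cold | 7 ; hot | 7

Bucket rows by salary < 86 → 'cold' else 'hot'; count each bucket.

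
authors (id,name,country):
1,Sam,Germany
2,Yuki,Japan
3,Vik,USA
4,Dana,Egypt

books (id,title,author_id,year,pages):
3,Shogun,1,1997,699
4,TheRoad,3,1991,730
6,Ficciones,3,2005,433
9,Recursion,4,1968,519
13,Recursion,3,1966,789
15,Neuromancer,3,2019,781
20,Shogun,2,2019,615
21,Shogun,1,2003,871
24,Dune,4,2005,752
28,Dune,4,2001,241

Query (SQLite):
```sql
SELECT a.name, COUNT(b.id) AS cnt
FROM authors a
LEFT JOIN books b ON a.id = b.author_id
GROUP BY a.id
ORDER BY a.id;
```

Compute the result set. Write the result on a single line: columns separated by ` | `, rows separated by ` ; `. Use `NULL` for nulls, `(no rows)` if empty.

Sam | 2 ; Yuki | 1 ; Vik | 4 ; Dana | 3

LEFT JOIN keeps every authors row; unmatched ones get NULL for books columns.
Group by authors.id and compute COUNT(b.id). COUNT(col) of an all-NULL group is 0.
  1: ids {3, 21} → COUNT(b.id)=2
  2: ids {20} → COUNT(b.id)=1
  3: ids {4, 6, 13, 15} → COUNT(b.id)=4
  4: ids {9, 24, 28} → COUNT(b.id)=3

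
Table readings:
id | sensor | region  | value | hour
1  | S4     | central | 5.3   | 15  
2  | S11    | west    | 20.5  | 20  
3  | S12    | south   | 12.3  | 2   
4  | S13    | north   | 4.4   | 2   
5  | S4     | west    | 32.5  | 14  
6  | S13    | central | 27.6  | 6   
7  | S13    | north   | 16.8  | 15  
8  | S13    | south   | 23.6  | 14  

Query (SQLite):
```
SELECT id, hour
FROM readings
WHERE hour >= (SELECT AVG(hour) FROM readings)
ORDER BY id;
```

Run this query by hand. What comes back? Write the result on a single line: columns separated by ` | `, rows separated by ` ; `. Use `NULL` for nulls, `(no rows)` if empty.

1 | 15 ; 2 | 20 ; 5 | 14 ; 7 | 15 ; 8 | 14

Scalar subquery: AVG(hour) over all readings rows = 11.0.
Keep rows where hour >= that value.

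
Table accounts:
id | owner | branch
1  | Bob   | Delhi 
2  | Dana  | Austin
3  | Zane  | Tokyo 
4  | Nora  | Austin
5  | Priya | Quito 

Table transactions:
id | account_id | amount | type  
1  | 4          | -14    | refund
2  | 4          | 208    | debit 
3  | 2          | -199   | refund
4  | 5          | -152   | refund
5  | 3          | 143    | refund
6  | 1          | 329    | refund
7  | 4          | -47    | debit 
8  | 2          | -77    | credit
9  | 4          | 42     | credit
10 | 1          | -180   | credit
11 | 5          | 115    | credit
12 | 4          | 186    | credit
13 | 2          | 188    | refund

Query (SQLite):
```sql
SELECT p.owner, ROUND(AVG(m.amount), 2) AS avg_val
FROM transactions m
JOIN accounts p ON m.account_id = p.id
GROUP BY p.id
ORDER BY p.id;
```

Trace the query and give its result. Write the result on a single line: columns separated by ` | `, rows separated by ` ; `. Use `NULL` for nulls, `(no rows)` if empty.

Join each transactions row to its accounts via account_id.
Group joined rows by accounts.id; compute ROUND(AVG(m.amount), 2) per group.
  1: ids {6, 10} → ROUND(AVG(m.amount), 2)=74.5
  2: ids {3, 8, 13} → ROUND(AVG(m.amount), 2)=-29.33
  3: ids {5} → ROUND(AVG(m.amount), 2)=143
  4: ids {1, 2, 7, 9, 12} → ROUND(AVG(m.amount), 2)=75
  5: ids {4, 11} → ROUND(AVG(m.amount), 2)=-18.5

Bob | 74.5 ; Dana | -29.33 ; Zane | 143 ; Nora | 75 ; Priya | -18.5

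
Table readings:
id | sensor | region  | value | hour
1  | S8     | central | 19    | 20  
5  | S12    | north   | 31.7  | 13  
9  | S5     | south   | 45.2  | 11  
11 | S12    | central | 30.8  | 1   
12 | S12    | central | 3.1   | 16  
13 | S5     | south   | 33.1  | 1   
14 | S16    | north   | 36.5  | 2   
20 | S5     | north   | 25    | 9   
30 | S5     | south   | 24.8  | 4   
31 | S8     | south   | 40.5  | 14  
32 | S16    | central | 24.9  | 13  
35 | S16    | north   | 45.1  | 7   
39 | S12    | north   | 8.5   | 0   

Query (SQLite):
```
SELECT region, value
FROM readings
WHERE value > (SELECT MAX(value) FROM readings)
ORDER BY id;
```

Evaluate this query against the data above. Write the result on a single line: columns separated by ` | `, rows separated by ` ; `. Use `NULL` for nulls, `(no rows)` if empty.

(no rows)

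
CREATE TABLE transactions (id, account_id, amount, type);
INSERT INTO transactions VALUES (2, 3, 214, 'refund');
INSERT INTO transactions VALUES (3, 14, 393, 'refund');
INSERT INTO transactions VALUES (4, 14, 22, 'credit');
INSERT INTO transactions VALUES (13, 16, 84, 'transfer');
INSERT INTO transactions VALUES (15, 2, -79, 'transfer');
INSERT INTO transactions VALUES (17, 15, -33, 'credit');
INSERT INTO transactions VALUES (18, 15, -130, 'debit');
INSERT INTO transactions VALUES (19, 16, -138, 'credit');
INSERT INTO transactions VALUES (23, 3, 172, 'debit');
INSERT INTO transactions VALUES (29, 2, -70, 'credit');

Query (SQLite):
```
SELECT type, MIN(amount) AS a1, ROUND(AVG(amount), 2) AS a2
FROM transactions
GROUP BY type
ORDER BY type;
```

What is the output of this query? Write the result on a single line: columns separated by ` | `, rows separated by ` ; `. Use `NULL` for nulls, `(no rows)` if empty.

credit | -138 | -54.75 ; debit | -130 | 21 ; refund | 214 | 303.5 ; transfer | -79 | 2.5

Group transactions by type.
Per group compute: MIN(amount), ROUND(AVG(amount), 2).
  credit: ids {4, 17, 19, 29} → MIN(amount)=-138, ROUND(AVG(amount), 2)=-54.75
  debit: ids {18, 23} → MIN(amount)=-130, ROUND(AVG(amount), 2)=21
  refund: ids {2, 3} → MIN(amount)=214, ROUND(AVG(amount), 2)=303.5
  transfer: ids {13, 15} → MIN(amount)=-79, ROUND(AVG(amount), 2)=2.5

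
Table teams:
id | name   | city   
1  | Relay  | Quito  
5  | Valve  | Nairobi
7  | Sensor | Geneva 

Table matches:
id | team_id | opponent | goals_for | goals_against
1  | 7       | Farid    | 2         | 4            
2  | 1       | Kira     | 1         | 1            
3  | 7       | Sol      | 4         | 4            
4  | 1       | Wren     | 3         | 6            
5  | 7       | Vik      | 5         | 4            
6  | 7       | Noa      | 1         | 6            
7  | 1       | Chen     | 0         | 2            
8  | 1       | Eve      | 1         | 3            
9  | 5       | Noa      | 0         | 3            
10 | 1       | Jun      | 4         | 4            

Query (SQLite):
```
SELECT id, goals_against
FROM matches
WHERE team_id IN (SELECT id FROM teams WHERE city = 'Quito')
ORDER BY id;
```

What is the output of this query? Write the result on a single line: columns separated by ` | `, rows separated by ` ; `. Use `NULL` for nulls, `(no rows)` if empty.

2 | 1 ; 4 | 6 ; 7 | 2 ; 8 | 3 ; 10 | 4

Inner query: teams.id where city = 'Quito'.
Outer: keep matches rows whose team_id is in that set.
Inner query → {1}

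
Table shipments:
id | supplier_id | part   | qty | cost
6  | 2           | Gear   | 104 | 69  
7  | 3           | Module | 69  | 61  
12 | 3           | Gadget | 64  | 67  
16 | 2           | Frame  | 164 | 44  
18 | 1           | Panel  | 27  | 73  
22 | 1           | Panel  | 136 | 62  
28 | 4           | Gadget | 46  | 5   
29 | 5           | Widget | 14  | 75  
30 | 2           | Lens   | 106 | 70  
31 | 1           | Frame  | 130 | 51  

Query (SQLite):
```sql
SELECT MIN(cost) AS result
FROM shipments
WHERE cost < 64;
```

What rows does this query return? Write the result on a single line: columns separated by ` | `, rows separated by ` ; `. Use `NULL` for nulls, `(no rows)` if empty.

5

Rows where cost < 64 → cost values: [61, 44, 62, 5, 51].
MIN of non-NULL values = 5.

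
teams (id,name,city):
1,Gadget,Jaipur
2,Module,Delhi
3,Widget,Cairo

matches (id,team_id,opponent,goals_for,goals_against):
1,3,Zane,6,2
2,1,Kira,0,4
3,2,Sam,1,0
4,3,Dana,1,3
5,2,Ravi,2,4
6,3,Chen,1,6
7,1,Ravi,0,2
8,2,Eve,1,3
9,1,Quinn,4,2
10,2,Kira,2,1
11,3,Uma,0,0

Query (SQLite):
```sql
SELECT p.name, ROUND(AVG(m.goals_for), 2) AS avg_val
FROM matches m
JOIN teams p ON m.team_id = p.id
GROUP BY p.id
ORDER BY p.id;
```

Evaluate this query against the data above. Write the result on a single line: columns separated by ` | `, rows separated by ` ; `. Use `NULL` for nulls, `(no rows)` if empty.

Join each matches row to its teams via team_id.
Group joined rows by teams.id; compute ROUND(AVG(m.goals_for), 2) per group.
  1: ids {2, 7, 9} → ROUND(AVG(m.goals_for), 2)=1.33
  2: ids {3, 5, 8, 10} → ROUND(AVG(m.goals_for), 2)=1.5
  3: ids {1, 4, 6, 11} → ROUND(AVG(m.goals_for), 2)=2

Gadget | 1.33 ; Module | 1.5 ; Widget | 2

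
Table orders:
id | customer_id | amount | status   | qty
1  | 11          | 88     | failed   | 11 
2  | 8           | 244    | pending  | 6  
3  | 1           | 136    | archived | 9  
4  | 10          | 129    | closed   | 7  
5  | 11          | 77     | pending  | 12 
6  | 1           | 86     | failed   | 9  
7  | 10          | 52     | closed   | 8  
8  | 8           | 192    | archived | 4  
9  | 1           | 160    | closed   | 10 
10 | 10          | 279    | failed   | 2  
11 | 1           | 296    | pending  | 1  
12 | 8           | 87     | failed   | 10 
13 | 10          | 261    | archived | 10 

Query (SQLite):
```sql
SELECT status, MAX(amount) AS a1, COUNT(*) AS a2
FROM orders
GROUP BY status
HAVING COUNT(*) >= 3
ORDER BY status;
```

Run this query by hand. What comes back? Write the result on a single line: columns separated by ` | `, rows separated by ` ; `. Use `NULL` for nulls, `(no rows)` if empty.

Group orders by status.
Per group compute: MAX(amount), COUNT(*).
HAVING: drop groups with fewer than 3 rows.
  archived: ids {3, 8, 13} → MAX(amount)=261, COUNT(*)=3
  closed: ids {4, 7, 9} → MAX(amount)=160, COUNT(*)=3
  failed: ids {1, 6, 10, 12} → MAX(amount)=279, COUNT(*)=4
  pending: ids {2, 5, 11} → MAX(amount)=296, COUNT(*)=3

archived | 261 | 3 ; closed | 160 | 3 ; failed | 279 | 4 ; pending | 296 | 3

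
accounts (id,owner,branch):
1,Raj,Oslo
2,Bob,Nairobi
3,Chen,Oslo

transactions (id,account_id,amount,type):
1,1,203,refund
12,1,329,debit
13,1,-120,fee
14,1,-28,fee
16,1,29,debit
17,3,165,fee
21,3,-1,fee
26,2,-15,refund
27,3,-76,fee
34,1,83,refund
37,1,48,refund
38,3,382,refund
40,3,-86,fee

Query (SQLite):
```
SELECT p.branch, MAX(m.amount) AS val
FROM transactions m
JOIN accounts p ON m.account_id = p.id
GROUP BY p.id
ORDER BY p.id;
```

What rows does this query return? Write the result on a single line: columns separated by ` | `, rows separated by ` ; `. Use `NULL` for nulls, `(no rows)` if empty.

Oslo | 329 ; Nairobi | -15 ; Oslo | 382

Join each transactions row to its accounts via account_id.
Group joined rows by accounts.id; compute MAX(m.amount) per group.
  1: ids {1, 12, 13, 14, 16, 34, 37} → MAX(m.amount)=329
  2: ids {26} → MAX(m.amount)=-15
  3: ids {17, 21, 27, 38, 40} → MAX(m.amount)=382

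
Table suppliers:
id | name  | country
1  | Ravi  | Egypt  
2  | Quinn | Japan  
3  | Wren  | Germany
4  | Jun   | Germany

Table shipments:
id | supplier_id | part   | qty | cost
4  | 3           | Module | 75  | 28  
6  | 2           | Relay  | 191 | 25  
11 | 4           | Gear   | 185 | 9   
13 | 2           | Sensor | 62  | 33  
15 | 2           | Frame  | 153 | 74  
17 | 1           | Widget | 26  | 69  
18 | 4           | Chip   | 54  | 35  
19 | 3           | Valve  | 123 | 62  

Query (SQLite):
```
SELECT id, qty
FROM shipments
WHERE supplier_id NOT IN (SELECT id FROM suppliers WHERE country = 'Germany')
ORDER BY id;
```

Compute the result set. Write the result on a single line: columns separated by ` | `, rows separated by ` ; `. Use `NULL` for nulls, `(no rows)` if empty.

Inner query: suppliers.id where country = 'Germany'.
Outer: keep shipments rows whose supplier_id is not in that set.
Inner query → {3, 4}

6 | 191 ; 13 | 62 ; 15 | 153 ; 17 | 26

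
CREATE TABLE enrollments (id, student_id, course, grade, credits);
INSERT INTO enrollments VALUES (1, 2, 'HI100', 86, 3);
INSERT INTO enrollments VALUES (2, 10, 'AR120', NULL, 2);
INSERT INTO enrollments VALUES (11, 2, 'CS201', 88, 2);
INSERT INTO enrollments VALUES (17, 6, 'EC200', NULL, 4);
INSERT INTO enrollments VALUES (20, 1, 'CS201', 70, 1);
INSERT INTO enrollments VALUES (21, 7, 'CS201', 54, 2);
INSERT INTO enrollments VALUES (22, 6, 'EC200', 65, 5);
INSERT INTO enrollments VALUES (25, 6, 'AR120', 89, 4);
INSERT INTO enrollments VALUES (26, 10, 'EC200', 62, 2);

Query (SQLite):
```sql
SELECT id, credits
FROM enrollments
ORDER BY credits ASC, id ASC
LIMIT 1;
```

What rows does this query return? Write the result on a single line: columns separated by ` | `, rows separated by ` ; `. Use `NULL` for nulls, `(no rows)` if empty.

Sort by credits asc, tiebreak id asc: (1, id=20), (2, id=2), (2, id=11), (2, id=21) …. Take first 1.

20 | 1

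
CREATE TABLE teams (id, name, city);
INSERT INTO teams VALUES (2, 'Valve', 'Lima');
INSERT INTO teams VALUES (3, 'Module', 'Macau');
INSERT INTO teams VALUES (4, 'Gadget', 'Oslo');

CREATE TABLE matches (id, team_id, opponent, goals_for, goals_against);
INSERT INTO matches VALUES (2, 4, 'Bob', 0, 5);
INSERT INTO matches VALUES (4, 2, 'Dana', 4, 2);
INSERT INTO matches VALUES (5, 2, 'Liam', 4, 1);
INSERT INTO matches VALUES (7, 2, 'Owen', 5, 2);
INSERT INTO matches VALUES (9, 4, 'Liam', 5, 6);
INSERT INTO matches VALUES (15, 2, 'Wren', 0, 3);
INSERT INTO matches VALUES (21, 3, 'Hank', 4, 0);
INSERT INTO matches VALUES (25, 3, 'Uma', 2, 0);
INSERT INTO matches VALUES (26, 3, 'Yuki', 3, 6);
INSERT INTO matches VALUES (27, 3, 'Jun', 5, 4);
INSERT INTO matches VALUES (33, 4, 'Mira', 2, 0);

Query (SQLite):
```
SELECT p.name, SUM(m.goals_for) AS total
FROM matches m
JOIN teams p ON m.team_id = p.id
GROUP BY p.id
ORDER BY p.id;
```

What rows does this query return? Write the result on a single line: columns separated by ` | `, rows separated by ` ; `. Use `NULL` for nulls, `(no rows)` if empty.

Join each matches row to its teams via team_id.
Group joined rows by teams.id; compute SUM(m.goals_for) per group.
  2: ids {4, 5, 7, 15} → SUM(m.goals_for)=13
  3: ids {21, 25, 26, 27} → SUM(m.goals_for)=14
  4: ids {2, 9, 33} → SUM(m.goals_for)=7

Valve | 13 ; Module | 14 ; Gadget | 7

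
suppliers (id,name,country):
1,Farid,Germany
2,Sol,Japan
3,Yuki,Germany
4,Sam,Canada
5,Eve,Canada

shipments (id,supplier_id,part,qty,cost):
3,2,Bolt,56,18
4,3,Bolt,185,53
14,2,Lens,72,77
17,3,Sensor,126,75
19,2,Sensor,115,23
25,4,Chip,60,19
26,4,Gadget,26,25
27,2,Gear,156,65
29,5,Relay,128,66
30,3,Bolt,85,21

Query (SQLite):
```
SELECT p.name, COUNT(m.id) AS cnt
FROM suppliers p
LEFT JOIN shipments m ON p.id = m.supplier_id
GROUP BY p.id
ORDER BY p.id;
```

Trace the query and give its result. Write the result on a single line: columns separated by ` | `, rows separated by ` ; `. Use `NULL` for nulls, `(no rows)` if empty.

LEFT JOIN keeps every suppliers row; unmatched ones get NULL for shipments columns.
Group by suppliers.id and compute COUNT(m.id). COUNT(col) of an all-NULL group is 0.
  1: ids {—} → COUNT(m.id)=0
  2: ids {3, 14, 19, 27} → COUNT(m.id)=4
  3: ids {4, 17, 30} → COUNT(m.id)=3
  4: ids {25, 26} → COUNT(m.id)=2
  5: ids {29} → COUNT(m.id)=1

Farid | 0 ; Sol | 4 ; Yuki | 3 ; Sam | 2 ; Eve | 1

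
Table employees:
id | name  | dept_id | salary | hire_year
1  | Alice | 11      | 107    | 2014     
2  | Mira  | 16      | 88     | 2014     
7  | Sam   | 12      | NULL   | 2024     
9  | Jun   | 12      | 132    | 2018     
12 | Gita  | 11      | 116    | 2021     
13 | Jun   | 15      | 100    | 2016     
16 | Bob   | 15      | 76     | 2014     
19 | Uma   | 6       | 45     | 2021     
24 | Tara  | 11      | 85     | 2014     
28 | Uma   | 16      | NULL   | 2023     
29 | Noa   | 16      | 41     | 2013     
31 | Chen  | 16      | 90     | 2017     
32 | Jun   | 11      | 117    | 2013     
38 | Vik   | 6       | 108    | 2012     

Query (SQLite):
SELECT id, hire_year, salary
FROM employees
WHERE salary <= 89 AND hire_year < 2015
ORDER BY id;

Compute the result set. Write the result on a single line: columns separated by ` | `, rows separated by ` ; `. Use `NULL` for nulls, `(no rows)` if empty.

2 | 2014 | 88 ; 16 | 2014 | 76 ; 24 | 2014 | 85 ; 29 | 2013 | 41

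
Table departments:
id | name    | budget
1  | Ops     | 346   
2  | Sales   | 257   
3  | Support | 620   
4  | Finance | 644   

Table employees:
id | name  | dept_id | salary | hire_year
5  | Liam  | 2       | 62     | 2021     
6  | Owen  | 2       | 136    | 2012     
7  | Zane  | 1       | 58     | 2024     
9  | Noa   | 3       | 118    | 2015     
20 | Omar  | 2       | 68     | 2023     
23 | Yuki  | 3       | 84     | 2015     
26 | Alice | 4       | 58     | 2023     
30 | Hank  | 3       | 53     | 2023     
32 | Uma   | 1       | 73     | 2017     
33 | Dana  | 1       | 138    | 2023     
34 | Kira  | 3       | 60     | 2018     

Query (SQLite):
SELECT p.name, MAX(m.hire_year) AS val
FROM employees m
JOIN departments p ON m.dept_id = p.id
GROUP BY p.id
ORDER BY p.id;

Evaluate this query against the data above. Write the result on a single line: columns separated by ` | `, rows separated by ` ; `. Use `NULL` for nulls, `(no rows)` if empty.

Join each employees row to its departments via dept_id.
Group joined rows by departments.id; compute MAX(m.hire_year) per group.
  1: ids {7, 32, 33} → MAX(m.hire_year)=2024
  2: ids {5, 6, 20} → MAX(m.hire_year)=2023
  3: ids {9, 23, 30, 34} → MAX(m.hire_year)=2023
  4: ids {26} → MAX(m.hire_year)=2023

Ops | 2024 ; Sales | 2023 ; Support | 2023 ; Finance | 2023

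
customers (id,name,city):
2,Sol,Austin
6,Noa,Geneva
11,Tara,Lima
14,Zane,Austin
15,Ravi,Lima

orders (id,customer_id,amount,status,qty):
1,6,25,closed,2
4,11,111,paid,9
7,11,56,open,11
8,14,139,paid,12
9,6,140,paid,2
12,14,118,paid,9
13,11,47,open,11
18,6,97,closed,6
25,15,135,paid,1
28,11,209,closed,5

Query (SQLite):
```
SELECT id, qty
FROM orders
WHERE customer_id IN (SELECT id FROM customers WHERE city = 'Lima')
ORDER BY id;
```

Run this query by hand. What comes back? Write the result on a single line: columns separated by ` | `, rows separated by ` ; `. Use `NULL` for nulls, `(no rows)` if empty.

Inner query: customers.id where city = 'Lima'.
Outer: keep orders rows whose customer_id is in that set.
Inner query → {11, 15}

4 | 9 ; 7 | 11 ; 13 | 11 ; 25 | 1 ; 28 | 5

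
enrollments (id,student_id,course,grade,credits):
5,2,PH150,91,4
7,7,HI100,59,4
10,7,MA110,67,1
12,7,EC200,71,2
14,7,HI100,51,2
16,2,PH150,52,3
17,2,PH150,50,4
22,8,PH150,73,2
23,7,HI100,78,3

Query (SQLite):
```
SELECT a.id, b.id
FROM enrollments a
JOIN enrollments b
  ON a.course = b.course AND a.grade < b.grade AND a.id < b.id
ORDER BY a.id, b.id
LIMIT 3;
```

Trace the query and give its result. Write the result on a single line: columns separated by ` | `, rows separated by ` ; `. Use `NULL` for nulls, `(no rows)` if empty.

7 | 23 ; 14 | 23 ; 16 | 22

Pairs (a,b) with same course, a.grade < b.grade, a.id < b.id.
course groups: EC200:{12} HI100:{7,14,23} MA110:{10} PH150:{5,16,17,22}
Ordered by (a.id, b.id); first 3.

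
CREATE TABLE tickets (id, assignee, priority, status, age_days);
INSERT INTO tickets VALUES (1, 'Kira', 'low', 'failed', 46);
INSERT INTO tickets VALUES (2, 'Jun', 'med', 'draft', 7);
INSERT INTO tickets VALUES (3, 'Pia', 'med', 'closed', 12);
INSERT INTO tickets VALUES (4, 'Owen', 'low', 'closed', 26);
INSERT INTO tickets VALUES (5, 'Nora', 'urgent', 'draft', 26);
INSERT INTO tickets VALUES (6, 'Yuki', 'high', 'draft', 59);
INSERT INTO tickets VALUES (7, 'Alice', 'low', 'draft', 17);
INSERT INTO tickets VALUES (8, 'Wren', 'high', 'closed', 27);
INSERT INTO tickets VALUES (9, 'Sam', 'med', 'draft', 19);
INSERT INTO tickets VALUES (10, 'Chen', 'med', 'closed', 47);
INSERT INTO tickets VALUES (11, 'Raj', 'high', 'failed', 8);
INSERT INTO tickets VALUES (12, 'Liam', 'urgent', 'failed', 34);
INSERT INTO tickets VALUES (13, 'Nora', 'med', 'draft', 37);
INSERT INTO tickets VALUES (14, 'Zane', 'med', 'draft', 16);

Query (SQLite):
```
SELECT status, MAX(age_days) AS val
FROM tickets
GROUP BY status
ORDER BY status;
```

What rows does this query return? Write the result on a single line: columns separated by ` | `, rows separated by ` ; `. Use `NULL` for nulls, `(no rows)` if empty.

Partition tickets by status; compute MAX(age_days) within each group.
  closed: ids {3, 4, 8, 10} → MAX(age_days)=47
  draft: ids {2, 5, 6, 7, 9, 13, 14} → MAX(age_days)=59
  failed: ids {1, 11, 12} → MAX(age_days)=46

closed | 47 ; draft | 59 ; failed | 46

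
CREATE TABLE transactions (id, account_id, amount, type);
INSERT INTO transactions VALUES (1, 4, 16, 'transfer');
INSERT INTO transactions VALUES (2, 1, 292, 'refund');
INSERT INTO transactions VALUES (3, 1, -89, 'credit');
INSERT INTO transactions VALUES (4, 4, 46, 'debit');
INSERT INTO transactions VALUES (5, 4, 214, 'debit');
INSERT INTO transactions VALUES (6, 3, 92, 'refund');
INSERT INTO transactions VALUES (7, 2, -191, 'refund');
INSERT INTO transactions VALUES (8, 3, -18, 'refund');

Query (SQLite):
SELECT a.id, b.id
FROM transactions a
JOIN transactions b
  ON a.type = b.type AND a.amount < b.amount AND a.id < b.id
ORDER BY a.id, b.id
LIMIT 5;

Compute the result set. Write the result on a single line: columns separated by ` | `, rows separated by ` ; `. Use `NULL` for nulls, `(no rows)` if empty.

Pairs (a,b) with same type, a.amount < b.amount, a.id < b.id.
type groups: credit:{3} debit:{4,5} refund:{2,6,7,8} transfer:{1}
Ordered by (a.id, b.id); first 5.

4 | 5 ; 7 | 8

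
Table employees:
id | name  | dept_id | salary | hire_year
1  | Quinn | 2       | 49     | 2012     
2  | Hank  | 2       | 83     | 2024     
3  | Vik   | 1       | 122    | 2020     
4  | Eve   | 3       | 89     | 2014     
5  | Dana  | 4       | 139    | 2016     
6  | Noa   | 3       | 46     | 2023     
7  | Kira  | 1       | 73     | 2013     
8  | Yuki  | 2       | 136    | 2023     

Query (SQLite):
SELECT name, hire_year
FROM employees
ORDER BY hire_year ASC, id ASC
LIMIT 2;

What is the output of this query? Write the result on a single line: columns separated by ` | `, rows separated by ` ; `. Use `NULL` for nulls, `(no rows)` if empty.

Quinn | 2012 ; Kira | 2013

Sort by hire_year asc, tiebreak id asc: (2012, id=1), (2013, id=7), (2014, id=4), (2016, id=5), (2020, id=3) …. Take first 2.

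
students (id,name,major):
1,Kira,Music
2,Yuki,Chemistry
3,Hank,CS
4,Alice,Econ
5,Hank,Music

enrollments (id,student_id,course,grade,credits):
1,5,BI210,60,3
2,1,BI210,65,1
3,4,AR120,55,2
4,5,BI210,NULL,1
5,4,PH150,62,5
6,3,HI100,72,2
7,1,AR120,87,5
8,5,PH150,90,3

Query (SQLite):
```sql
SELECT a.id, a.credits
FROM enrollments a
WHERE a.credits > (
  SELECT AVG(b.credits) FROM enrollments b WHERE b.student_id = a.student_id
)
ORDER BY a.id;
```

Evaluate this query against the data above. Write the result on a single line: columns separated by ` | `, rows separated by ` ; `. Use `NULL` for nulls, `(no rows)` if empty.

1 | 3 ; 5 | 5 ; 7 | 5 ; 8 | 3

For each enrollments row a, compute AVG(credits) over rows sharing a.student_id.
Keep row a if a.credits > that per-group AVG.
  student_id=1: AVG(credits) = 3.0
  student_id=3: AVG(credits) = 2.0
  student_id=4: AVG(credits) = 3.5
  student_id=5: AVG(credits) = 2.333333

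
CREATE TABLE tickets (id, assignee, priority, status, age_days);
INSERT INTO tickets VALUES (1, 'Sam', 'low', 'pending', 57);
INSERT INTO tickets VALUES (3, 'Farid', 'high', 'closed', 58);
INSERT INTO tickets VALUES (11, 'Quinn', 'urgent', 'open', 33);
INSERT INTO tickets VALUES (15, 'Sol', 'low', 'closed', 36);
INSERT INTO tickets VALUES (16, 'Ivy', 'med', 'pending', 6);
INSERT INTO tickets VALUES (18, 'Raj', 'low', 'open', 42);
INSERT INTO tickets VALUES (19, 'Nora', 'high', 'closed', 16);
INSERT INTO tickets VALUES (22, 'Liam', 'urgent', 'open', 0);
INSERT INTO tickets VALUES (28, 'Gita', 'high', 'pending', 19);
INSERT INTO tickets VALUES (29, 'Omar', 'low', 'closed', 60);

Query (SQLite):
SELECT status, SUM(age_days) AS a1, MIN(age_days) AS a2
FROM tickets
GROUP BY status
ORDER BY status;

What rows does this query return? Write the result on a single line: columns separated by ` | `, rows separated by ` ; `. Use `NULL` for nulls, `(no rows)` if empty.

closed | 170 | 16 ; open | 75 | 0 ; pending | 82 | 6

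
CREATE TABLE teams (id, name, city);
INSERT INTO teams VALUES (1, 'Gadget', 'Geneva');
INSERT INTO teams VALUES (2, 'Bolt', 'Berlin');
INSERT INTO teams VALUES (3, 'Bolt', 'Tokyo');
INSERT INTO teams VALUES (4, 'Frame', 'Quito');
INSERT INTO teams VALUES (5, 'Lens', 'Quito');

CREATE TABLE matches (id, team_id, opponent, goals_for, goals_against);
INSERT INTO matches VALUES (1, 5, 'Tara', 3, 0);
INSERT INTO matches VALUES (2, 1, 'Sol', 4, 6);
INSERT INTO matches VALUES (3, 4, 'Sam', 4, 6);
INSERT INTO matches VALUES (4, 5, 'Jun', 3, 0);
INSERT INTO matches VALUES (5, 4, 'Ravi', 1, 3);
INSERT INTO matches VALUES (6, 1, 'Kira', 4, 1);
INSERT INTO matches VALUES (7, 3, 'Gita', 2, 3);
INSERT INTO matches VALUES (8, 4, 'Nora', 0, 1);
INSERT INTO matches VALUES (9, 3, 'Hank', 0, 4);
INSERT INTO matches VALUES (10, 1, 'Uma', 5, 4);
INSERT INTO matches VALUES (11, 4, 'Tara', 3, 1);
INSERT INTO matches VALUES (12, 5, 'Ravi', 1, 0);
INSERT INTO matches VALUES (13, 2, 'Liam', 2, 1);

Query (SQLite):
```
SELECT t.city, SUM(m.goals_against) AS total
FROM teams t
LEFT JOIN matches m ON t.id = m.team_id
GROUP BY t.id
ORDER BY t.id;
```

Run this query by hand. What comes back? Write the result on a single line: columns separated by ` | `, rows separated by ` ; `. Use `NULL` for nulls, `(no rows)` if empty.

LEFT JOIN keeps every teams row; unmatched ones get NULL for matches columns.
Group by teams.id and compute SUM(m.goals_against). SUM over an all-NULL group is NULL.
  1: ids {2, 6, 10} → SUM(m.goals_against)=11
  2: ids {13} → SUM(m.goals_against)=1
  3: ids {7, 9} → SUM(m.goals_against)=7
  4: ids {3, 5, 8, 11} → SUM(m.goals_against)=11
  5: ids {1, 4, 12} → SUM(m.goals_against)=0

Geneva | 11 ; Berlin | 1 ; Tokyo | 7 ; Quito | 11 ; Quito | 0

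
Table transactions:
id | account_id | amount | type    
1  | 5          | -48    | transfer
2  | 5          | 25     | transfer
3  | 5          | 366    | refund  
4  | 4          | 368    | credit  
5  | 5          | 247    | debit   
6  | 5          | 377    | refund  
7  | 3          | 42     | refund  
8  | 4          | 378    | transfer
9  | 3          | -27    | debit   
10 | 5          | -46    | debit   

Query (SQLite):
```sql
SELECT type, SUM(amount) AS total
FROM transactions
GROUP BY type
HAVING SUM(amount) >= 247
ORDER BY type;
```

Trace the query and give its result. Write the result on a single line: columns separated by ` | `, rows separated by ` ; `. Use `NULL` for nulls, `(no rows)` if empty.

credit | 368 ; refund | 785 ; transfer | 355

Partition transactions by type; compute SUM(amount) within each group.
HAVING: keep groups where SUM(amount) >= 247.
  credit: ids {4} → SUM(amount)=368
  debit: ids {5, 9, 10} → SUM(amount)=174
  refund: ids {3, 6, 7} → SUM(amount)=785
  transfer: ids {1, 2, 8} → SUM(amount)=355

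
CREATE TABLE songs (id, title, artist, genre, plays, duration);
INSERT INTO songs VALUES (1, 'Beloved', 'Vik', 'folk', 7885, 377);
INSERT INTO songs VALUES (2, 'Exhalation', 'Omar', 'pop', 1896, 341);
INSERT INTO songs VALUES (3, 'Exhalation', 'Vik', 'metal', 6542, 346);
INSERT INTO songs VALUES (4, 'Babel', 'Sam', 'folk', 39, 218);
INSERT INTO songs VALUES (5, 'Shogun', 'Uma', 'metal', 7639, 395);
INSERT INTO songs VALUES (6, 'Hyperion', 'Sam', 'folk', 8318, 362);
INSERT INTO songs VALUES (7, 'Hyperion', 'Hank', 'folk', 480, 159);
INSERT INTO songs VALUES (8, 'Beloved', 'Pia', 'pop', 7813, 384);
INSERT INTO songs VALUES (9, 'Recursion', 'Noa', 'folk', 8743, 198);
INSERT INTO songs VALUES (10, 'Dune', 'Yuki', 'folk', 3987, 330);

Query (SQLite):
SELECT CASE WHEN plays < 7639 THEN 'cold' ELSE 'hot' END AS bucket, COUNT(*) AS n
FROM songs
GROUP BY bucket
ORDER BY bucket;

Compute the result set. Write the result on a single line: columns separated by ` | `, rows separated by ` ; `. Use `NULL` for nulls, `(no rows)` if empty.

cold | 5 ; hot | 5

Bucket rows by plays < 7639 → 'cold' else 'hot'; count each bucket.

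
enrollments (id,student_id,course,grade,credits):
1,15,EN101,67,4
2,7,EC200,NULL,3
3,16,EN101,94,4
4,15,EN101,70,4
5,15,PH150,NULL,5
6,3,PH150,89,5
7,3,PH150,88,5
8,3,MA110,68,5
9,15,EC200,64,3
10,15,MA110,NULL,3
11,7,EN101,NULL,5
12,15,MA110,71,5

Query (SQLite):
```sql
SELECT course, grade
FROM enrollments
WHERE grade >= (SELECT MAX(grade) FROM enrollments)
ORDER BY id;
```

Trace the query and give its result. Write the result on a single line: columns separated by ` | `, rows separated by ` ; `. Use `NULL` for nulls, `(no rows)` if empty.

EN101 | 94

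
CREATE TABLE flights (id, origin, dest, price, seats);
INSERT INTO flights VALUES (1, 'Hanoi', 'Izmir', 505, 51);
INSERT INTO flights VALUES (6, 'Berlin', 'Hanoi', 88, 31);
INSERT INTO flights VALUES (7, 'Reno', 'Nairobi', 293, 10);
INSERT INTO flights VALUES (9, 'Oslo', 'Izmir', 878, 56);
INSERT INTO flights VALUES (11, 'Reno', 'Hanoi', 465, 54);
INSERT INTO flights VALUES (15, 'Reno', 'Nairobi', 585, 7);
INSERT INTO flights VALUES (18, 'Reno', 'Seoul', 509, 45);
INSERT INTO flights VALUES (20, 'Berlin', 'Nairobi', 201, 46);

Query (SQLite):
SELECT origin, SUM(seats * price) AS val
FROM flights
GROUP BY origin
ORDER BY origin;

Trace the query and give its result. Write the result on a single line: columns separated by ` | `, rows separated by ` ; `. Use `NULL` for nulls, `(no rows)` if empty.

Berlin | 11974 ; Hanoi | 25755 ; Oslo | 49168 ; Reno | 55040

For each row compute seats * price.
Group by origin; take SUM of the expression per group.
  Berlin: ids {6, 20} → SUM(seats * price)=11974
  Hanoi: ids {1} → SUM(seats * price)=25755
  Oslo: ids {9} → SUM(seats * price)=49168
  Reno: ids {7, 11, 15, 18} → SUM(seats * price)=55040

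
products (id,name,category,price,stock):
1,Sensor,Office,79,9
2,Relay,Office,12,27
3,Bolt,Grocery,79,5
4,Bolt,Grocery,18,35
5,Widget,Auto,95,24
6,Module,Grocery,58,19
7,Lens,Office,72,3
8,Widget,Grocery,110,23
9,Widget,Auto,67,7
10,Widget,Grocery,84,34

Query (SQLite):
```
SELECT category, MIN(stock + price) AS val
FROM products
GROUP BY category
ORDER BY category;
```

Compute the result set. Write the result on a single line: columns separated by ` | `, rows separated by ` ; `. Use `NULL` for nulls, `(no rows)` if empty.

Auto | 74 ; Grocery | 53 ; Office | 39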